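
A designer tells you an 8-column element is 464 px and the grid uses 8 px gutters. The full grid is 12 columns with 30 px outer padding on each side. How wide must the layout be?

760 px

8 columns + 7 gutters: 8c + 7·8 = 464.
8c = 464 − 56 = 408, so c = 51 px.
Adding margins, columns and gutters: 60 + 612 + 88 = 760 px.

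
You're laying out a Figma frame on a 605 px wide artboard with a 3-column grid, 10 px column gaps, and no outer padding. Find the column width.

195 px

3 columns + 2 column gaps: 3c + 2·10 = 605.
3c = 605 − 20 = 585, so c = 195 px.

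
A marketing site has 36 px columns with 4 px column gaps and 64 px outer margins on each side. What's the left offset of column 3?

144 px

Each column+gutter stride is 40 px; 2 of them past the 64 px margin is 64 + 80 = 144 px.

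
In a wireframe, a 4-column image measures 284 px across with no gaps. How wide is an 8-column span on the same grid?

568 px

284 / 4 = 71 px per column.
8-column span = 8·71 = 568 px.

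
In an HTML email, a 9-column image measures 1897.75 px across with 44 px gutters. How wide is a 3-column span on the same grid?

603.25 px

9c + 8·44 = 1897.75 → 9c = 1545.75 → c = 171.75 px.
3 columns plus 2 gutters: 515.25 + 88 = 603.25 px.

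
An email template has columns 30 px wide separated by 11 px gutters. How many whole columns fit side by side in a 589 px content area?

14 columns

Each extra column adds 30 + 11 = 41 px.
(589 + 11) / 41 = 14.63, so 14 columns fit.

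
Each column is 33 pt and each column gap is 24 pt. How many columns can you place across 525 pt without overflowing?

k columns need k·33 + (k−1)·24 = k·57 − 24.
k·57 − 24 ≤ 525 → k ≤ 549 / 57 ≈ 9.63, so k = 9.

9 columns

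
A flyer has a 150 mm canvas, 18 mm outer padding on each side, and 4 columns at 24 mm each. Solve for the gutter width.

6 mm

Content width = 150 − 2·18 = 114 mm.
4·24 + 3g = 114 → 3g = 18 → g = 6 mm.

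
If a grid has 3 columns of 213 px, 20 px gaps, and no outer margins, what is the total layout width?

679 px

Total width: 3·213 + 2·20 = 679 px.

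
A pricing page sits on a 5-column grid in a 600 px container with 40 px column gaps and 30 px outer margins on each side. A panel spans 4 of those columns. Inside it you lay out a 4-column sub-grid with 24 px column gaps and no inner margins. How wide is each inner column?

88 px

Take off 60 px of margins, leaving 540 px.
540 − 4·40 = 380; ÷5 gives c = 76 px.
4 columns plus 3 column gaps: 304 + 120 = 424 px.
4 columns + 3 column gaps: 4d + 3·24 = 424.
4d = 424 − 72 = 352, so d = 88 px.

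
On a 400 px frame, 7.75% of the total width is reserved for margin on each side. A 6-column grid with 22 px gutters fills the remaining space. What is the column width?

38 px

Each margin = 7.75% of 400 = 31 px; content = 400 − 2·31 = 338 px.
338 − 5·22 = 228; ÷6 gives c = 38 px.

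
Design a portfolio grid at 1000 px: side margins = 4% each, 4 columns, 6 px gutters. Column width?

225.5 px

Margins: 4% × 1000 = 40 px each, so content = 1000 − 80 = 920 px.
Subtracting 3 gutters of 6 leaves 902 for 4 columns, so c = 225.5 px.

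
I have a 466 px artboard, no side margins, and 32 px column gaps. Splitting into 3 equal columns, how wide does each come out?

134 px

466 − 2·32 = 402; ÷3 gives c = 134 px.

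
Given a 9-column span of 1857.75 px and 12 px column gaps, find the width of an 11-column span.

9 columns + 8 column gaps: 9c + 8·12 = 1857.75.
9c = 1857.75 − 96 = 1761.75, so c = 195.75 px.
11 columns plus 10 column gaps: 2153.25 + 120 = 2273.25 px.

2273.25 px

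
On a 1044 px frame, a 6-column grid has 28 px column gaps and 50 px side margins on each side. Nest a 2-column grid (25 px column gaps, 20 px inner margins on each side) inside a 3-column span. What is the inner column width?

Take off 100 px of margins, leaving 944 px.
Subtracting 5 column gaps of 28 leaves 804 for 6 columns, so c = 134 px.
Span of 3: 3·134 + 2·28 = 402 + 56 = 458 px.
Inner content = 458 − 2·20 = 418 px.
2d + 1·25 = 418 → 2d = 393 → d = 196.5 px.

196.5 px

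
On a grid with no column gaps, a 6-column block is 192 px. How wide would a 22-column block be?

6c = 192 → c = 32 px.
22-column span = 22·32 = 704 px.

704 px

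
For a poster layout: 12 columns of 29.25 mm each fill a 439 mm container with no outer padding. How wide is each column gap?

8 mm

12·29.25 + 11g = 439 → 11g = 88 → g = 8 mm.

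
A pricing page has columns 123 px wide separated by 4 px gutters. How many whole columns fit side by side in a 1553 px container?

12 columns

12 columns: 12·123 + 11·4 = 1520 px ≤ 1553.
13 columns: 1647 px > 1553. So 12.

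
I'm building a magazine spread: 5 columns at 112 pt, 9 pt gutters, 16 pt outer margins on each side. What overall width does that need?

628 pt

Container = 2·16 + 5·112 + 4·9 = 32 + 560 + 36 = 628 pt.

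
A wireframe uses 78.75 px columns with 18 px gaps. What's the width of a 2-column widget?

175.5 px

2 columns plus 1 gap: 157.5 + 18 = 175.5 px.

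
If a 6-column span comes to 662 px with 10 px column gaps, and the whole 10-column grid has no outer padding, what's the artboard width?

6c + 5·10 = 662 → 6c = 612 → c = 102 px.
Artboard = 10·102 + 9·10 = 1020 + 90 = 1110 px.

1110 px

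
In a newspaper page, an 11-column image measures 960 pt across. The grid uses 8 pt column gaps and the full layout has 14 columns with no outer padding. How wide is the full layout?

Subtracting 10 column gaps of 8 leaves 880 for 11 columns, so c = 80 pt.
Layout = 14·80 + 13·8 = 1120 + 104 = 1224 pt.

1224 pt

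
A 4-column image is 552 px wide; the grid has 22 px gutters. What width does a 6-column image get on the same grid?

839 px

4c + 3·22 = 552 → 4c = 486 → c = 121.5 px.
6 columns plus 5 gutters: 729 + 110 = 839 px.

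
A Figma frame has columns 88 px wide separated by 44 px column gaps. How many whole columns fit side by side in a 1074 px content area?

8 columns

k columns need k·88 + (k−1)·44 = k·132 − 44.
k·132 − 44 ≤ 1074 → k ≤ 1118 / 132 ≈ 8.47, so k = 8.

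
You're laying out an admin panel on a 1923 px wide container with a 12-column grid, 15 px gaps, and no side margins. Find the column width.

1923 − 11·15 = 1758; ÷12 gives c = 146.5 px.

146.5 px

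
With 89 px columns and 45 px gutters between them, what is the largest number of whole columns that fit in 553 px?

4 columns

Each extra column adds 89 + 45 = 134 px.
(553 + 45) / 134 = 4.46, so 4 columns fit.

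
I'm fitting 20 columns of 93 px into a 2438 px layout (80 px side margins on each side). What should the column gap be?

22 px

Take off 160 px of margins, leaving 2278 px.
20 columns take 20·93 = 1860 px; remaining 418 splits into 19 column gaps.
g = 418 / 19 = 22 px.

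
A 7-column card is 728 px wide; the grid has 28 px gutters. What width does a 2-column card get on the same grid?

188 px

7 columns + 6 gutters: 7c + 6·28 = 728.
7c = 728 − 168 = 560, so c = 80 px.
2 columns plus 1 gutter: 160 + 28 = 188 px.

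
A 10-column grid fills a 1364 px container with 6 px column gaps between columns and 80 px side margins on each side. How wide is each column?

Content width = 1364 − 2·80 = 1204 px.
1204 − 9·6 = 1150; ÷10 gives c = 115 px.

115 px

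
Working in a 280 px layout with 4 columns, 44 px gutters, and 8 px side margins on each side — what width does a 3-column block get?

Content width = 280 − 2·8 = 264 px.
4 columns + 3 gutters: 4c + 3·44 = 264.
4c = 264 − 132 = 132, so c = 33 px.
3 columns plus 2 gutters: 99 + 88 = 187 px.

187 px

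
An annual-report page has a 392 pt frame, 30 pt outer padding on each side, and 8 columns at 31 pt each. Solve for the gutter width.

Take off 60 pt of margins, leaving 332 pt.
Columns use 248 pt, leaving 84 pt across 7 gutters = 12 pt each.

12 pt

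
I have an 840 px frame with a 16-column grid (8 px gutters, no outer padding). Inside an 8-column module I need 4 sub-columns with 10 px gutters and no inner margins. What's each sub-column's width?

96.5 px

Subtracting 15 gutters of 8 leaves 720 for 16 columns, so c = 45 px.
8 columns plus 7 gutters: 360 + 56 = 416 px.
4 columns + 3 gutters: 4d + 3·10 = 416.
4d = 416 − 30 = 386, so d = 96.5 px.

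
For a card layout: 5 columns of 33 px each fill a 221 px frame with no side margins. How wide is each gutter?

14 px

5 columns take 5·33 = 165 px; remaining 56 splits into 4 gutters.
g = 56 / 4 = 14 px.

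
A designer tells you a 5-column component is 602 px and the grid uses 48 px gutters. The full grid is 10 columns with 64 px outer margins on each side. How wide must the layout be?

Subtracting 4 gutters of 48 leaves 410 for 5 columns, so c = 82 px.
Adding margins, columns and gutters: 128 + 820 + 432 = 1380 px.

1380 px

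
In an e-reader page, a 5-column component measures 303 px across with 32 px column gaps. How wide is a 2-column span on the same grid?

102 px

Subtracting 4 column gaps of 32 leaves 175 for 5 columns, so c = 35 px.
2-column span = 2·35 + 1·32 = 102 px.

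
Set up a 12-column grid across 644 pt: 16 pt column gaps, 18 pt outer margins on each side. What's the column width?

Subtract both margins: 644 − 2·18 = 608 pt.
Subtracting 11 column gaps of 16 leaves 432 for 12 columns, so c = 36 pt.

36 pt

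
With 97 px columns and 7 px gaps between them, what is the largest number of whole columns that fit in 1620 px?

Each extra column adds 97 + 7 = 104 px.
(1620 + 7) / 104 = 15.64, so 15 columns fit.

15 columns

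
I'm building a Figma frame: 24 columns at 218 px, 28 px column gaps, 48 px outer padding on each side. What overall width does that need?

Layout = 2·48 + 24·218 + 23·28 = 96 + 5232 + 644 = 5972 px.

5972 px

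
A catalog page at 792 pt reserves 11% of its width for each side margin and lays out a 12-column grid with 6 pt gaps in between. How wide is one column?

Margins: 11% × 792 = 87.12 pt each, so content = 792 − 174.24 = 617.76 pt.
617.76 − 11·6 = 551.76; ÷12 gives c = 45.98 pt.

45.98 pt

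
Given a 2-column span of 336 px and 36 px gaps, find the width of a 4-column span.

708 px

Subtracting 1 gap of 36 leaves 300 for 2 columns, so c = 150 px.
4-column span = 4·150 + 3·36 = 708 px.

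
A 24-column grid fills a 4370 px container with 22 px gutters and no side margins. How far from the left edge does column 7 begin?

Subtracting 23 gutters of 22 leaves 3864 for 24 columns, so c = 161 px.
No margin, so column 7 starts at 6·(column + gutter) = 6·183 = 1098 px.

1098 px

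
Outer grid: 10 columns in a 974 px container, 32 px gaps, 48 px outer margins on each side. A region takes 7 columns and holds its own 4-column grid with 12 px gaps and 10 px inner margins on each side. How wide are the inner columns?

137.25 px

Subtract both margins: 974 − 2·48 = 878 px.
10 columns + 9 gaps: 10c + 9·32 = 878.
10c = 878 − 288 = 590, so c = 59 px.
7-column span = 7·59 + 6·32 = 605 px.
Inner content = 605 − 2·10 = 585 px.
4d + 3·12 = 585 → 4d = 549 → d = 137.25 px.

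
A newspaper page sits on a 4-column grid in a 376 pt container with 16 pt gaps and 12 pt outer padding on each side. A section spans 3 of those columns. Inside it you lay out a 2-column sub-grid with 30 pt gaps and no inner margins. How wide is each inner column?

Outer content = 376 − 2·12 = 352 pt.
4 columns + 3 gaps: 4c + 3·16 = 352.
4c = 352 − 48 = 304, so c = 76 pt.
3-column span = 3·76 + 2·16 = 260 pt.
2d + 1·30 = 260 → 2d = 230 → d = 115 pt.

115 pt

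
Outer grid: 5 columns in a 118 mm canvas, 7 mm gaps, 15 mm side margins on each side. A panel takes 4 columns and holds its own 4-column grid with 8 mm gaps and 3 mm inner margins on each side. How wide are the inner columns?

Inside the margins: 118 − 30 = 88 mm.
5 columns + 4 gaps: 5c + 4·7 = 88.
5c = 88 − 28 = 60, so c = 12 mm.
Span of 4: 4·12 + 3·7 = 48 + 21 = 69 mm.
Inner content = 69 − 2·3 = 63 mm.
4 columns + 3 gaps: 4d + 3·8 = 63.
4d = 63 − 24 = 39, so d = 9.75 mm.

9.75 mm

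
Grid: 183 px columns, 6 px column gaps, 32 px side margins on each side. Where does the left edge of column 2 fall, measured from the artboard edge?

Column 2 starts at margin + 1·(column + gutter) = 32 + 1·189 = 221 px.

221 px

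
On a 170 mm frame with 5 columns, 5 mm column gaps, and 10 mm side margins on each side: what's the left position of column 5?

134 mm

Take off 20 mm of margins, leaving 150 mm.
Subtracting 4 column gaps of 5 leaves 130 for 5 columns, so c = 26 mm.
Each column+gutter stride is 31 mm; 4 of them past the 10 mm margin is 10 + 124 = 134 mm.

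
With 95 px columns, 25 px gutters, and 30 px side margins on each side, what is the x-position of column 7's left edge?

750 px

Before column 7: the margin + 6 columns + 6 gutters.
Offset = 30 + 6·(95 + 25) = 30 + 720 = 750 px.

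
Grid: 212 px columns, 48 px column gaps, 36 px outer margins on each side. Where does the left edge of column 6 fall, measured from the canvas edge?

1336 px

Before column 6: the margin + 5 columns + 5 column gaps.
Offset = 36 + 5·(212 + 48) = 36 + 1300 = 1336 px.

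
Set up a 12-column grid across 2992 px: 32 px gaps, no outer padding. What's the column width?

2992 − 11·32 = 2640; ÷12 gives c = 220 px.

220 px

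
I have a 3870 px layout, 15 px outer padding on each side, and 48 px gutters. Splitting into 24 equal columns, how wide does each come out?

Content width = 3870 − 2·15 = 3840 px.
24 columns + 23 gutters: 24c + 23·48 = 3840.
24c = 3840 − 1104 = 2736, so c = 114 px.

114 px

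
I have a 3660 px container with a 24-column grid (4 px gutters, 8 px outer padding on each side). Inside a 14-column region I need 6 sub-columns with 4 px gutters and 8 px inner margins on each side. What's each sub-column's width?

Outer content = 3660 − 2·8 = 3644 px.
3644 − 23·4 = 3552; ÷24 gives c = 148 px.
14 columns plus 13 gutters: 2072 + 52 = 2124 px.
Inner content = 2124 − 2·8 = 2108 px.
Subtracting 5 gutters of 4 leaves 2088 for 6 columns, so d = 348 px.

348 px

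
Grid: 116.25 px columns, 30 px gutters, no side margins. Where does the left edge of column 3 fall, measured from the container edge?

Each column+gutter stride is 146.25 px; with no margin, 2 of them is 292.5 px.

292.5 px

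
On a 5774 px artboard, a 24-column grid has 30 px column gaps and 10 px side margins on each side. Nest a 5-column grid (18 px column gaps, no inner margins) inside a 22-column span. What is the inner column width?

1040 px

Outer content = 5774 − 2·10 = 5754 px.
Subtracting 23 column gaps of 30 leaves 5064 for 24 columns, so c = 211 px.
22 columns plus 21 column gaps: 4642 + 630 = 5272 px.
5 columns + 4 column gaps: 5d + 4·18 = 5272.
5d = 5272 − 72 = 5200, so d = 1040 px.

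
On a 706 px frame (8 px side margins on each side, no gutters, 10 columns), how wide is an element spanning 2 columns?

Take off 16 px of margins, leaving 690 px.
With no gutters, each column is 690/10 = 69 px.
With no gutters, 2 columns span 2·69 = 138 px.

138 px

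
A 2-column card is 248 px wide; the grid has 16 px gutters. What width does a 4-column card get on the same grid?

512 px

Subtracting 1 gutter of 16 leaves 232 for 2 columns, so c = 116 px.
4-column span = 4·116 + 3·16 = 512 px.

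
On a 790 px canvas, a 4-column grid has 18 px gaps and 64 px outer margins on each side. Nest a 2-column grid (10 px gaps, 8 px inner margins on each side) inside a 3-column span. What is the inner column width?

233 px

Take off 128 px of margins, leaving 662 px.
4 columns + 3 gaps: 4c + 3·18 = 662.
4c = 662 − 54 = 608, so c = 152 px.
3-column span = 3·152 + 2·18 = 492 px.
Inner content = 492 − 2·8 = 476 px.
Subtracting 1 gap of 10 leaves 466 for 2 columns, so d = 233 px.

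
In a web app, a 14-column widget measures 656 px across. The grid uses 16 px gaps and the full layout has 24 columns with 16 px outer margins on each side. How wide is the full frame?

1168 px

656 − 13·16 = 448; ÷14 gives c = 32 px.
Frame = 2·16 + 24·32 + 23·16 = 32 + 768 + 368 = 1168 px.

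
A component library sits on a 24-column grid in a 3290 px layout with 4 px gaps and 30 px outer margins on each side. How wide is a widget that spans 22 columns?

Take off 60 px of margins, leaving 3230 px.
24c + 23·4 = 3230 → 24c = 3138 → c = 130.75 px.
22 columns plus 21 gaps: 2876.5 + 84 = 2960.5 px.

2960.5 px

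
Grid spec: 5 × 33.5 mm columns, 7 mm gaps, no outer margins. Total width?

Total width: 5·33.5 + 4·7 = 195.5 mm.

195.5 mm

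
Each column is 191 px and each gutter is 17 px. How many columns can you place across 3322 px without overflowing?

k columns need k·191 + (k−1)·17 = k·208 − 17.
k·208 − 17 ≤ 3322 → k ≤ 3339 / 208 ≈ 16.05, so k = 16.

16 columns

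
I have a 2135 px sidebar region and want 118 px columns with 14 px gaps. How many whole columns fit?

16 columns

16 columns: 16·118 + 15·14 = 2098 px ≤ 2135.
17 columns: 2230 px > 2135. So 16.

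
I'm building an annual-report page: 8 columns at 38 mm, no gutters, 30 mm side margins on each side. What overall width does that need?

364 mm

Frame = 2·30 + 8·38 = 60 + 304 = 364 mm.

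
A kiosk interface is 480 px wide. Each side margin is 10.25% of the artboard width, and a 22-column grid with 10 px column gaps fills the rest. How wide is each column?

7.8 px

480 × (1 − 2·10.25%) = 480 × 79.5% = 381.6 px for the columns.
22 columns + 21 column gaps: 22c + 21·10 = 381.6.
22c = 381.6 − 210 = 171.6, so c = 7.8 px.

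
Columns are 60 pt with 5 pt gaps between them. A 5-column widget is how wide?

5-column span = 5·60 + 4·5 = 320 pt.

320 pt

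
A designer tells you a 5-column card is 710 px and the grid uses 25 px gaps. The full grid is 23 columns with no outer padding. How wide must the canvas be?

3356 px

5c + 4·25 = 710 → 5c = 610 → c = 122 px.
Total width: 23·122 + 22·25 = 3356 px.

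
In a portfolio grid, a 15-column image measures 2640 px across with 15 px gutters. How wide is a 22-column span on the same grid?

3879 px

15 columns + 14 gutters: 15c + 14·15 = 2640.
15c = 2640 − 210 = 2430, so c = 162 px.
22-column span = 22·162 + 21·15 = 3879 px.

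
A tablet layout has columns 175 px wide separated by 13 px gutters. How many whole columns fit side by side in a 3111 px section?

16 columns

k columns need k·175 + (k−1)·13 = k·188 − 13.
k·188 − 13 ≤ 3111 → k ≤ 3124 / 188 ≈ 16.62, so k = 16.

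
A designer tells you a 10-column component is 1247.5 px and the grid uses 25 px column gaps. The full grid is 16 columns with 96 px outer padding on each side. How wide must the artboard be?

1247.5 − 9·25 = 1022.5; ÷10 gives c = 102.25 px.
Adding margins, columns and gutters: 192 + 1636 + 375 = 2203 px.

2203 px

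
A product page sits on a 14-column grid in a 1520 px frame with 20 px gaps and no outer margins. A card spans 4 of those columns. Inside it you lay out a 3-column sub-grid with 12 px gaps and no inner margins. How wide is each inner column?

Subtracting 13 gaps of 20 leaves 1260 for 14 columns, so c = 90 px.
4-column span = 4·90 + 3·20 = 420 px.
3d + 2·12 = 420 → 3d = 396 → d = 132 px.

132 px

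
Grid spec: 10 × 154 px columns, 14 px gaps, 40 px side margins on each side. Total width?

Adding margins, columns and gutters: 80 + 1540 + 126 = 1746 px.

1746 px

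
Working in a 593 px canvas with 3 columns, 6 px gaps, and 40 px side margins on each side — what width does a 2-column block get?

Take off 80 px of margins, leaving 513 px.
3 columns + 2 gaps: 3c + 2·6 = 513.
3c = 513 − 12 = 501, so c = 167 px.
2-column span = 2·167 + 1·6 = 340 px.

340 px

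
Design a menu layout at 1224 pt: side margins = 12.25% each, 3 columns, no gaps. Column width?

Each margin = 12.25% of 1224 = 149.94 pt; content = 1224 − 2·149.94 = 924.12 pt.
With no gaps, each column is 924.12/3 = 308.04 pt.

308.04 pt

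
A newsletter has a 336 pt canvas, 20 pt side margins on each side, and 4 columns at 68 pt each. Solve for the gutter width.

Inside the margins: 336 − 40 = 296 pt.
Columns use 272 pt, leaving 24 pt across 3 gutters = 8 pt each.

8 pt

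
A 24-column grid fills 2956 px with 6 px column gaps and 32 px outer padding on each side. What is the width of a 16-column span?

1926 px

Inside the margins: 2956 − 64 = 2892 px.
24 columns + 23 column gaps: 24c + 23·6 = 2892.
24c = 2892 − 138 = 2754, so c = 114.75 px.
Span of 16: 16·114.75 + 15·6 = 1836 + 90 = 1926 px.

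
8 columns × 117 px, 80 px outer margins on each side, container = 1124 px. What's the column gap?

Subtract both margins: 1124 − 2·80 = 964 px.
8 columns take 8·117 = 936 px; remaining 28 splits into 7 column gaps.
g = 28 / 7 = 4 px.

4 px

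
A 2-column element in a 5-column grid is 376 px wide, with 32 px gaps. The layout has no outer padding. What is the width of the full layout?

2 columns + 1 gap: 2c + 1·32 = 376.
2c = 376 − 32 = 344, so c = 172 px.
Summing: 860 + 128 = 988 px.

988 px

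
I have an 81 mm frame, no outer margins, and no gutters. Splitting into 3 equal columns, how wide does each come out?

27 mm

With no gutters, each column is 81/3 = 27 mm.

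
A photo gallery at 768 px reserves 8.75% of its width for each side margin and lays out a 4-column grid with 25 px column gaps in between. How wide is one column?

139.65 px

768 × (1 − 2·8.75%) = 768 × 82.5% = 633.6 px for the columns.
4c + 3·25 = 633.6 → 4c = 558.6 → c = 139.65 px.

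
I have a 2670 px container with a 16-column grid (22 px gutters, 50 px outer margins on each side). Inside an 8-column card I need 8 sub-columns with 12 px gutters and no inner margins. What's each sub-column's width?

148.75 px

Take off 100 px of margins, leaving 2570 px.
2570 − 15·22 = 2240; ÷16 gives c = 140 px.
8-column span = 8·140 + 7·22 = 1274 px.
1274 − 7·12 = 1190; ÷8 gives d = 148.75 px.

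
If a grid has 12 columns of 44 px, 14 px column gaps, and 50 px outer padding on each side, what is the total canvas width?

Adding margins, columns and gutters: 100 + 528 + 154 = 782 px.

782 px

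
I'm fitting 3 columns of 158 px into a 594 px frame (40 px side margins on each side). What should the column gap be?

20 px

Inside the margins: 594 − 80 = 514 px.
3·158 + 2g = 514 → 2g = 40 → g = 20 px.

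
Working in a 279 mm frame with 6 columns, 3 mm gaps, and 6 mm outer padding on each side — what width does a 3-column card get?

132 mm

Subtract both margins: 279 − 2·6 = 267 mm.
6c + 5·3 = 267 → 6c = 252 → c = 42 mm.
3 columns plus 2 gaps: 126 + 6 = 132 mm.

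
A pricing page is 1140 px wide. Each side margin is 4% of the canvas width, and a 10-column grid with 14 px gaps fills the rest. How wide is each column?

92.28 px

Each margin = 4% of 1140 = 45.6 px; content = 1140 − 2·45.6 = 1048.8 px.
10c + 9·14 = 1048.8 → 10c = 922.8 → c = 92.28 px.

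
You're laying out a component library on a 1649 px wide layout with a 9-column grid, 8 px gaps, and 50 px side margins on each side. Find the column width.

Inside the margins: 1649 − 100 = 1549 px.
Subtracting 8 gaps of 8 leaves 1485 for 9 columns, so c = 165 px.

165 px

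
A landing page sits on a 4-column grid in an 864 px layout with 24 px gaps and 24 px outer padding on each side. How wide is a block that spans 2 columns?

396 px

Content width = 864 − 2·24 = 816 px.
816 − 3·24 = 744; ÷4 gives c = 186 px.
2 columns plus 1 gap: 372 + 24 = 396 px.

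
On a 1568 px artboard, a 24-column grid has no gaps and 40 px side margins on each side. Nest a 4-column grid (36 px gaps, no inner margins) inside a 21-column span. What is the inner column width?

Subtract both margins: 1568 − 2·40 = 1488 px.
24c = 1488 → c = 62 px.
21-column span = 21·62 = 1302 px.
Subtracting 3 gaps of 36 leaves 1194 for 4 columns, so d = 298.5 px.

298.5 px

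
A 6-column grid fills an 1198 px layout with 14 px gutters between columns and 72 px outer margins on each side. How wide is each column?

Inside the margins: 1198 − 144 = 1054 px.
6c + 5·14 = 1054 → 6c = 984 → c = 164 px.

164 px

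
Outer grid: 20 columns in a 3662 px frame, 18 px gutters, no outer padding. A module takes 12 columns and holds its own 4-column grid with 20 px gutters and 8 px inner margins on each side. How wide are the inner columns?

3662 − 19·18 = 3320; ÷20 gives c = 166 px.
12-column span = 12·166 + 11·18 = 2190 px.
Inner content = 2190 − 2·8 = 2174 px.
4d + 3·20 = 2174 → 4d = 2114 → d = 528.5 px.

528.5 px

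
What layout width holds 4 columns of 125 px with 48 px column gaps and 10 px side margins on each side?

Layout = 2·10 + 4·125 + 3·48 = 20 + 500 + 144 = 664 px.

664 px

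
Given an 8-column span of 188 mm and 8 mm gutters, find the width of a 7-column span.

8 columns + 7 gutters: 8c + 7·8 = 188.
8c = 188 − 56 = 132, so c = 16.5 mm.
7-column span = 7·16.5 + 6·8 = 163.5 mm.

163.5 mm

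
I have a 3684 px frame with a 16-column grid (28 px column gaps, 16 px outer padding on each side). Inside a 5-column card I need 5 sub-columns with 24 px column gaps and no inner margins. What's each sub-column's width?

Take off 32 px of margins, leaving 3652 px.
16c + 15·28 = 3652 → 16c = 3232 → c = 202 px.
Span of 5: 5·202 + 4·28 = 1010 + 112 = 1122 px.
5d + 4·24 = 1122 → 5d = 1026 → d = 205.2 px.

205.2 px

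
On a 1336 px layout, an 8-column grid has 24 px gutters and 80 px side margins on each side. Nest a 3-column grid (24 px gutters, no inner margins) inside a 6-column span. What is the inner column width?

276 px

Subtract both margins: 1336 − 2·80 = 1176 px.
1176 − 7·24 = 1008; ÷8 gives c = 126 px.
6 columns plus 5 gutters: 756 + 120 = 876 px.
876 − 2·24 = 828; ÷3 gives d = 276 px.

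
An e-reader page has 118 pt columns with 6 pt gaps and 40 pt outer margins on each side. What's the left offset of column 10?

Column 10 starts at margin + 9·(column + gutter) = 40 + 9·124 = 1156 pt.

1156 pt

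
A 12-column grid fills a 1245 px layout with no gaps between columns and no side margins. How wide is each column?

1245 / 12 = 103.75 px per column.

103.75 px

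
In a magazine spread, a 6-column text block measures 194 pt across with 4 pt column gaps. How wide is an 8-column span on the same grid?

260 pt

194 − 5·4 = 174; ÷6 gives c = 29 pt.
8-column span = 8·29 + 7·4 = 260 pt.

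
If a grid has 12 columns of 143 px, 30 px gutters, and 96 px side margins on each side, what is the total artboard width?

2238 px

Total width: 2·96 + 12·143 + 11·30 = 2238 px.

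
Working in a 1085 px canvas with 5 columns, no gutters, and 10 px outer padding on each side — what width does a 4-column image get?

Inside the margins: 1085 − 20 = 1065 px.
5c = 1065 → c = 213 px.
4-column span = 4·213 = 852 px.

852 px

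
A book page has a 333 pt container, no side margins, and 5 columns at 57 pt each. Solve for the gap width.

12 pt

5 columns take 5·57 = 285 pt; remaining 48 splits into 4 gaps.
g = 48 / 4 = 12 pt.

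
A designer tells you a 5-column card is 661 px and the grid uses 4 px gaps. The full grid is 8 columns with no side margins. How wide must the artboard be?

5 columns + 4 gaps: 5c + 4·4 = 661.
5c = 661 − 16 = 645, so c = 129 px.
Total width: 8·129 + 7·4 = 1060 px.

1060 px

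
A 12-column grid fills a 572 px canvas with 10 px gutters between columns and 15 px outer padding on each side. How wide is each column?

36 px

Subtract both margins: 572 − 2·15 = 542 px.
12c + 11·10 = 542 → 12c = 432 → c = 36 px.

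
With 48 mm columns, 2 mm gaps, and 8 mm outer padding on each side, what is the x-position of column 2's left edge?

58 mm

Each column+gutter stride is 50 mm; 1 of them past the 8 mm margin is 8 + 50 = 58 mm.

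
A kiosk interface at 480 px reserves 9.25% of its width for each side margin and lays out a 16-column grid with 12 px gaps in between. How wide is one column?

Margins: 9.25% × 480 = 44.4 px each, so content = 480 − 88.8 = 391.2 px.
16c + 15·12 = 391.2 → 16c = 211.2 → c = 13.2 px.

13.2 px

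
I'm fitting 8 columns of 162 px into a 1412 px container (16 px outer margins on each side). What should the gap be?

Content width = 1412 − 2·16 = 1380 px.
8·162 + 7g = 1380 → 7g = 84 → g = 12 px.

12 px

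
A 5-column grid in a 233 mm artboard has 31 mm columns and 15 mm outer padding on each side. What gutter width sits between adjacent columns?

Content width = 233 − 2·15 = 203 mm.
5 columns take 5·31 = 155 mm; remaining 48 splits into 4 gutters.
g = 48 / 4 = 12 mm.

12 mm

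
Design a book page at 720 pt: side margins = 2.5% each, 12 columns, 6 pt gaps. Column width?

51.5 pt

720 × (1 − 2·2.5%) = 720 × 95% = 684 pt for the columns.
Subtracting 11 gaps of 6 leaves 618 for 12 columns, so c = 51.5 pt.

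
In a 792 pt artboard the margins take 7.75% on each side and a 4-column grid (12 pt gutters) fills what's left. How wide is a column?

Margins: 7.75% × 792 = 61.38 pt each, so content = 792 − 122.76 = 669.24 pt.
669.24 − 3·12 = 633.24; ÷4 gives c = 158.31 pt.

158.31 pt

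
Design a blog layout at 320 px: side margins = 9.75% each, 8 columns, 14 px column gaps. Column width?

19.95 px

Each margin = 9.75% of 320 = 31.2 px; content = 320 − 2·31.2 = 257.6 px.
257.6 − 7·14 = 159.6; ÷8 gives c = 19.95 px.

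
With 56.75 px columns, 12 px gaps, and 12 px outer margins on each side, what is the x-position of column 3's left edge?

149.5 px

Column 3 starts at margin + 2·(column + gutter) = 12 + 2·68.75 = 149.5 px.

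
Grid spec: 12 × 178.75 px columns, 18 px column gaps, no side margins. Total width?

2343 px

Frame = 12·178.75 + 11·18 = 2145 + 198 = 2343 px.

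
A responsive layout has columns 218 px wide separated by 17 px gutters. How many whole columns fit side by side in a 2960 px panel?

12 columns

12 columns: 12·218 + 11·17 = 2803 px ≤ 2960.
13 columns: 3038 px > 2960. So 12.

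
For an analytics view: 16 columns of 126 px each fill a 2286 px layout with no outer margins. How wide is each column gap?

16 columns take 16·126 = 2016 px; remaining 270 splits into 15 column gaps.
g = 270 / 15 = 18 px.

18 px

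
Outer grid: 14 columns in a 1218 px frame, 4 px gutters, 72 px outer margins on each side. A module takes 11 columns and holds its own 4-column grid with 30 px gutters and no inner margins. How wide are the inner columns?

Subtract both margins: 1218 − 2·72 = 1074 px.
Subtracting 13 gutters of 4 leaves 1022 for 14 columns, so c = 73 px.
11-column span = 11·73 + 10·4 = 843 px.
843 − 3·30 = 753; ÷4 gives d = 188.25 px.

188.25 px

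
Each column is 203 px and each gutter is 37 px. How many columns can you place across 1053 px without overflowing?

4 columns

Each extra column adds 203 + 37 = 240 px.
(1053 + 37) / 240 = 4.54, so 4 columns fit.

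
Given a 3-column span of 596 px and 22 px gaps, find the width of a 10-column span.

2038 px

3c + 2·22 = 596 → 3c = 552 → c = 184 px.
10 columns plus 9 gaps: 1840 + 198 = 2038 px.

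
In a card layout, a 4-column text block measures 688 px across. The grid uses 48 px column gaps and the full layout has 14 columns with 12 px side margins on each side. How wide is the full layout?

2552 px

4 columns + 3 column gaps: 4c + 3·48 = 688.
4c = 688 − 144 = 544, so c = 136 px.
Layout = 2·12 + 14·136 + 13·48 = 24 + 1904 + 624 = 2552 px.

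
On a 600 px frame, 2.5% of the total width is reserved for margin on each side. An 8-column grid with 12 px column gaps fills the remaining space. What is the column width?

60.75 px

600 × (1 − 2·2.5%) = 600 × 95% = 570 px for the columns.
Subtracting 7 column gaps of 12 leaves 486 for 8 columns, so c = 60.75 px.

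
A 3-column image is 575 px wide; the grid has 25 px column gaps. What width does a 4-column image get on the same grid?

775 px

3 columns + 2 column gaps: 3c + 2·25 = 575.
3c = 575 − 50 = 525, so c = 175 px.
4 columns plus 3 column gaps: 700 + 75 = 775 px.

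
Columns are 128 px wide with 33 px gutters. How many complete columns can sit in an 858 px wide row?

5 columns

Each extra column adds 128 + 33 = 161 px.
(858 + 33) / 161 = 5.53, so 5 columns fit.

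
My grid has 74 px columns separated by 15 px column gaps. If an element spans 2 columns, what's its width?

Span of 2: 2·74 + 1·15 = 148 + 15 = 163 px.

163 px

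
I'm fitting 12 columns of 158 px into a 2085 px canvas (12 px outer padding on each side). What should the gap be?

15 px

Content width = 2085 − 2·12 = 2061 px.
Columns use 1896 px, leaving 165 px across 11 gaps = 15 px each.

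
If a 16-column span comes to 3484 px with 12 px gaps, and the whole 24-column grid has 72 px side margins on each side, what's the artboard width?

3484 − 15·12 = 3304; ÷16 gives c = 206.5 px.
Adding margins, columns and gutters: 144 + 4956 + 276 = 5376 px.

5376 px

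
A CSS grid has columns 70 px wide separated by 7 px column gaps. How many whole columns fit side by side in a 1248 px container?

Each extra column adds 70 + 7 = 77 px.
(1248 + 7) / 77 = 16.30, so 16 columns fit.

16 columns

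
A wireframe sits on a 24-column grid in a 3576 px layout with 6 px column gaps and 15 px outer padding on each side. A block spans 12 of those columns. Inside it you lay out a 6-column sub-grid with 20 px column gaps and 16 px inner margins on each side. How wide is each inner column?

Inside the margins: 3576 − 30 = 3546 px.
Subtracting 23 column gaps of 6 leaves 3408 for 24 columns, so c = 142 px.
12 columns plus 11 column gaps: 1704 + 66 = 1770 px.
Inner content = 1770 − 2·16 = 1738 px.
1738 − 5·20 = 1638; ÷6 gives d = 273 px.

273 px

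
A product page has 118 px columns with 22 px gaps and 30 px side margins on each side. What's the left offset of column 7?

870 px

Column 7 starts at margin + 6·(column + gutter) = 30 + 6·140 = 870 px.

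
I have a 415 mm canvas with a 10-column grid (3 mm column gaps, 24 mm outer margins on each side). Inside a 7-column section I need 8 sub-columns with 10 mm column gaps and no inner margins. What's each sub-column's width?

Take off 48 mm of margins, leaving 367 mm.
10 columns + 9 column gaps: 10c + 9·3 = 367.
10c = 367 − 27 = 340, so c = 34 mm.
7-column span = 7·34 + 6·3 = 256 mm.
256 − 7·10 = 186; ÷8 gives d = 23.25 mm.

23.25 mm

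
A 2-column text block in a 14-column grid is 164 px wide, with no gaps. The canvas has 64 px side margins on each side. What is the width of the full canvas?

1276 px

164 / 2 = 82 px per column.
Summing: 128 + 1148 = 1276 px.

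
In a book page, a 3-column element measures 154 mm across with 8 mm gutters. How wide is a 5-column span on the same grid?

262 mm

3 columns + 2 gutters: 3c + 2·8 = 154.
3c = 154 − 16 = 138, so c = 46 mm.
5 columns plus 4 gutters: 230 + 32 = 262 mm.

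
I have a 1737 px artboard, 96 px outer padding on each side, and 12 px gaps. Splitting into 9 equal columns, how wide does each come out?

161 px

Subtract both margins: 1737 − 2·96 = 1545 px.
Subtracting 8 gaps of 12 leaves 1449 for 9 columns, so c = 161 px.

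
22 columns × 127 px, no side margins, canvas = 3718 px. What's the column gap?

22 columns take 22·127 = 2794 px; remaining 924 splits into 21 column gaps.
g = 924 / 21 = 44 px.

44 px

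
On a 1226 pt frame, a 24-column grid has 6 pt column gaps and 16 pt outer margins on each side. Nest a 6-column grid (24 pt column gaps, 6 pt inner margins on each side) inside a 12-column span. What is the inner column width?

Outer content = 1226 − 2·16 = 1194 pt.
24c + 23·6 = 1194 → 24c = 1056 → c = 44 pt.
12 columns plus 11 column gaps: 528 + 66 = 594 pt.
Inner content = 594 − 2·6 = 582 pt.
6d + 5·24 = 582 → 6d = 462 → d = 77 pt.

77 pt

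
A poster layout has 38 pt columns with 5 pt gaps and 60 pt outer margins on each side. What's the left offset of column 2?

Column 2 starts at margin + 1·(column + gutter) = 60 + 1·43 = 103 pt.

103 pt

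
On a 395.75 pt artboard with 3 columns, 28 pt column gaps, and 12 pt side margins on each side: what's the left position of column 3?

278.5 pt

Take off 24 pt of margins, leaving 371.75 pt.
371.75 − 2·28 = 315.75; ÷3 gives c = 105.25 pt.
Column 3 starts at margin + 2·(column + gutter) = 12 + 2·133.25 = 278.5 pt.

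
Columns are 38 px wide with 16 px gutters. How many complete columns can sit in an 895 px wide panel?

16 columns: 16·38 + 15·16 = 848 px ≤ 895.
17 columns: 902 px > 895. So 16.

16 columns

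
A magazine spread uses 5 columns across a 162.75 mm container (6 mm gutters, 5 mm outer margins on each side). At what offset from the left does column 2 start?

Inside the margins: 162.75 − 10 = 152.75 mm.
5c + 4·6 = 152.75 → 5c = 128.75 → c = 25.75 mm.
Each column+gutter stride is 31.75 mm; 1 of them past the 5 mm margin is 5 + 31.75 = 36.75 mm.

36.75 mm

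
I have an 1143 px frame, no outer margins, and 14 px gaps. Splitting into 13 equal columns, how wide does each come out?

13 columns + 12 gaps: 13c + 12·14 = 1143.
13c = 1143 − 168 = 975, so c = 75 px.

75 px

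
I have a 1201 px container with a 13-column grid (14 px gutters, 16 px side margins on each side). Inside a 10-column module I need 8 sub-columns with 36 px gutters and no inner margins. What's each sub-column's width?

Inside the margins: 1201 − 32 = 1169 px.
13 columns + 12 gutters: 13c + 12·14 = 1169.
13c = 1169 − 168 = 1001, so c = 77 px.
Span of 10: 10·77 + 9·14 = 770 + 126 = 896 px.
8 columns + 7 gutters: 8d + 7·36 = 896.
8d = 896 − 252 = 644, so d = 80.5 px.

80.5 px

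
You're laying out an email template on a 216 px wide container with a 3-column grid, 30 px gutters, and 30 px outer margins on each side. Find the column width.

32 px

Subtract both margins: 216 − 2·30 = 156 px.
156 − 2·30 = 96; ÷3 gives c = 32 px.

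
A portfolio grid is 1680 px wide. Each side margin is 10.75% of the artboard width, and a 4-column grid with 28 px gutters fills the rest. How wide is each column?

308.7 px

1680 × (1 − 2·10.75%) = 1680 × 78.5% = 1318.8 px for the columns.
Subtracting 3 gutters of 28 leaves 1234.8 for 4 columns, so c = 308.7 px.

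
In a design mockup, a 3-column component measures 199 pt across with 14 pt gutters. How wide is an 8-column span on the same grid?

Subtracting 2 gutters of 14 leaves 171 for 3 columns, so c = 57 pt.
8 columns plus 7 gutters: 456 + 98 = 554 pt.

554 pt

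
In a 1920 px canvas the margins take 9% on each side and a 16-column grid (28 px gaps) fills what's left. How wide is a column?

72.15 px

1920 × (1 − 2·9%) = 1920 × 82% = 1574.4 px for the columns.
16 columns + 15 gaps: 16c + 15·28 = 1574.4.
16c = 1574.4 − 420 = 1154.4, so c = 72.15 px.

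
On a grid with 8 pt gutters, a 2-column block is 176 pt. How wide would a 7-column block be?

636 pt

Subtracting 1 gutter of 8 leaves 168 for 2 columns, so c = 84 pt.
7-column span = 7·84 + 6·8 = 636 pt.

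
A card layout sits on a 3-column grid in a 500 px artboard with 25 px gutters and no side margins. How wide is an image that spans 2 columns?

325 px

3 columns + 2 gutters: 3c + 2·25 = 500.
3c = 500 − 50 = 450, so c = 150 px.
2-column span = 2·150 + 1·25 = 325 px.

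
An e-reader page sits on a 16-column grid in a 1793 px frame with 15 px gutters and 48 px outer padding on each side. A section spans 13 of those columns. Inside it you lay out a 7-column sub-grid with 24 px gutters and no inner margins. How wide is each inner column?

Subtract both margins: 1793 − 2·48 = 1697 px.
16c + 15·15 = 1697 → 16c = 1472 → c = 92 px.
13 columns plus 12 gutters: 1196 + 180 = 1376 px.
1376 − 6·24 = 1232; ÷7 gives d = 176 px.

176 px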